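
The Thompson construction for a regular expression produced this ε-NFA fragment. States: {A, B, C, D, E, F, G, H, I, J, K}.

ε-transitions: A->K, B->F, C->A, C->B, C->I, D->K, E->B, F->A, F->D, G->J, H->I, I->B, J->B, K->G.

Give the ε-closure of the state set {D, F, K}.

{A, B, D, F, G, J, K}

Start with {D, F, K}.
From F via ε: add A.
From K via ε: add G.
From G via ε: add J.
From J via ε: add B.
No new states can be added; the closed set is {A, B, D, F, G, J, K}.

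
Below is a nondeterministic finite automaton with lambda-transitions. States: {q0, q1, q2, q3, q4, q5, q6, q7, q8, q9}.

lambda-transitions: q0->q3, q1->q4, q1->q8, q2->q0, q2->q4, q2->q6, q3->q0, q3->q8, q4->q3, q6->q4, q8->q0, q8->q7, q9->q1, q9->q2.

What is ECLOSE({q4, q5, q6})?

{q0, q3, q4, q5, q6, q7, q8}

Start with {q4, q5, q6}.
From q4 via lambda: add q3.
From q3 via lambda: add q0, q8.
From q8 via lambda: add q7.
No new states can be added; the closed set is {q0, q3, q4, q5, q6, q7, q8}.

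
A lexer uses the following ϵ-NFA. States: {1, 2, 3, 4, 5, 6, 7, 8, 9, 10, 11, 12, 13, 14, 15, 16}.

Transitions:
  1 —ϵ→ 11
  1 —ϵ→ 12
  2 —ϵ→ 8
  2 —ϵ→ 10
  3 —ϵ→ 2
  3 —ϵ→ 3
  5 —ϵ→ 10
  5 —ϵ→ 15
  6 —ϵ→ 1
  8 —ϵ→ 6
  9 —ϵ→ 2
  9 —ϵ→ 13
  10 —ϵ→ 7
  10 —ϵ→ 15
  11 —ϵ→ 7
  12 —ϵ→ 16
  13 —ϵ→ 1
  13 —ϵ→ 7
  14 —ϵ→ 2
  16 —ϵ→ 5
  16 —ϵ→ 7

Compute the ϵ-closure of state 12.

{5, 7, 10, 12, 15, 16}

Start with {12}.
From 12 via ϵ: add 16.
From 16 via ϵ: add 5, 7.
From 5 via ϵ: add 10, 15.
No new states can be added; the closed set is {5, 7, 10, 12, 15, 16}.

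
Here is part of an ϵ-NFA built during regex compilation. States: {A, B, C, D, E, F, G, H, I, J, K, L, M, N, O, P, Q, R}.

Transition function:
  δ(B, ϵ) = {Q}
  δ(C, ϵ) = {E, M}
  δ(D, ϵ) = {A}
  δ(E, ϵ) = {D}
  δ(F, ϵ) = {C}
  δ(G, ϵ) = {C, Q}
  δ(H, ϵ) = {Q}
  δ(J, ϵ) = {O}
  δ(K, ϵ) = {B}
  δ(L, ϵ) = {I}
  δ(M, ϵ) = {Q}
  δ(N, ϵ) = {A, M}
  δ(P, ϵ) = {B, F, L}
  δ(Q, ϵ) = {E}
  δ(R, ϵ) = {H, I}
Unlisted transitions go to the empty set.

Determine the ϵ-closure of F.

Start with {F}.
From F via ϵ: add C.
From C via ϵ: add E, M.
From E via ϵ: add D.
From M via ϵ: add Q.
From D via ϵ: add A.
No new states can be added; the closed set is {A, C, D, E, F, M, Q}.

{A, C, D, E, F, M, Q}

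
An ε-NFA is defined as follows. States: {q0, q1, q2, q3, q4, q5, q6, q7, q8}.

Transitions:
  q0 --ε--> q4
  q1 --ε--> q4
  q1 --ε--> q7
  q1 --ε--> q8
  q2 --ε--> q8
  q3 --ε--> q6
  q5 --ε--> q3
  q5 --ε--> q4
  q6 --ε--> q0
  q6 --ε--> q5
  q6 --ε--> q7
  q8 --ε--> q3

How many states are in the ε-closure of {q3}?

Start with {q3}.
From q3 via ε: add q6.
From q6 via ε: add q0, q5, q7.
From q0 via ε: add q4.
ε-closure = {q0, q3, q4, q5, q6, q7}, which has 6 states.

6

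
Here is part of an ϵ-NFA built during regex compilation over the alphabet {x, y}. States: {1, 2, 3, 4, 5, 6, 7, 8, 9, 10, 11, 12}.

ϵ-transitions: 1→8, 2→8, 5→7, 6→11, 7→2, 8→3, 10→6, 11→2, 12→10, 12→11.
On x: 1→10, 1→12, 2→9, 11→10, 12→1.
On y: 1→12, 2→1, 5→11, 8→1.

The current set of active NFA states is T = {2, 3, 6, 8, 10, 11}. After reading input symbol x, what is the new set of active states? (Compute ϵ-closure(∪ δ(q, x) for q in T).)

{2, 3, 6, 8, 9, 10, 11}

2 on x → {9}.
11 on x → {10}.
No x-transition from 3, 6, 8, 10.
Union after reading x: {9, 10}.
Now take the ϵ-closure:
From 10 via ϵ: add 6.
From 6 via ϵ: add 11.
From 11 via ϵ: add 2.
From 2 via ϵ: add 8.
From 8 via ϵ: add 3.
No new states can be added; the closed set is {2, 3, 6, 8, 9, 10, 11}.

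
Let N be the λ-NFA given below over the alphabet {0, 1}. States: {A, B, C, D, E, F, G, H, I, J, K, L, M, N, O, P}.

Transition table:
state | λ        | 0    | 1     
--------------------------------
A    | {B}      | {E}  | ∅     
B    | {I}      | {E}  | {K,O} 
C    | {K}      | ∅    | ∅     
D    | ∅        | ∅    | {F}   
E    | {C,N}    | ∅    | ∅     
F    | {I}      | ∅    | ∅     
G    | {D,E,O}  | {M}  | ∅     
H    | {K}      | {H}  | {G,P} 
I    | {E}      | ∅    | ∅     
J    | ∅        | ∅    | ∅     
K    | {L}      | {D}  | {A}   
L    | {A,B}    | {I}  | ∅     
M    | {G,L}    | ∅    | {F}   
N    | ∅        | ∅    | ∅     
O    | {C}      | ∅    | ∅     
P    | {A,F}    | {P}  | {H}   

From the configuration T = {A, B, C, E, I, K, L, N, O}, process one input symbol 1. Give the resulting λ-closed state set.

B on 1 → {K, O}.
K on 1 → {A}.
No 1-transition from A, C, E, I, L, N, O.
Union after reading 1: {A, K, O}.
Now take the λ-closure:
From A via λ: add B.
From K via λ: add L.
From O via λ: add C.
From B via λ: add I.
From I via λ: add E.
From E via λ: add N.
No new states can be added; the closed set is {A, B, C, E, I, K, L, N, O}.

{A, B, C, E, I, K, L, N, O}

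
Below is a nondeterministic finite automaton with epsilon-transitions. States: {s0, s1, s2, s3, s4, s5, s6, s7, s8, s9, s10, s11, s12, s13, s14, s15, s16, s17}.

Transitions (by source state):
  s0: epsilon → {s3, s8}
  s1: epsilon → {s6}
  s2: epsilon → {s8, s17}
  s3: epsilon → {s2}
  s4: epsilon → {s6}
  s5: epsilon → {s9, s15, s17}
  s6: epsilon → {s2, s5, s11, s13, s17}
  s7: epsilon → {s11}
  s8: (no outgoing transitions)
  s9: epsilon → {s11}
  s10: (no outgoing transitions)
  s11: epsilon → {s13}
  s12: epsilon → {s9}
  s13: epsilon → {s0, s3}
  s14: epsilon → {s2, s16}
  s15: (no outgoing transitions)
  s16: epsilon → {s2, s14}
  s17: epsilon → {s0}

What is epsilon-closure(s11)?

Start with {s11}.
From s11 via epsilon: add s13.
From s13 via epsilon: add s0, s3.
From s0 via epsilon: add s8.
From s3 via epsilon: add s2.
From s2 via epsilon: add s17.
No new states can be added; the closed set is {s0, s2, s3, s8, s11, s13, s17}.

{s0, s2, s3, s8, s11, s13, s17}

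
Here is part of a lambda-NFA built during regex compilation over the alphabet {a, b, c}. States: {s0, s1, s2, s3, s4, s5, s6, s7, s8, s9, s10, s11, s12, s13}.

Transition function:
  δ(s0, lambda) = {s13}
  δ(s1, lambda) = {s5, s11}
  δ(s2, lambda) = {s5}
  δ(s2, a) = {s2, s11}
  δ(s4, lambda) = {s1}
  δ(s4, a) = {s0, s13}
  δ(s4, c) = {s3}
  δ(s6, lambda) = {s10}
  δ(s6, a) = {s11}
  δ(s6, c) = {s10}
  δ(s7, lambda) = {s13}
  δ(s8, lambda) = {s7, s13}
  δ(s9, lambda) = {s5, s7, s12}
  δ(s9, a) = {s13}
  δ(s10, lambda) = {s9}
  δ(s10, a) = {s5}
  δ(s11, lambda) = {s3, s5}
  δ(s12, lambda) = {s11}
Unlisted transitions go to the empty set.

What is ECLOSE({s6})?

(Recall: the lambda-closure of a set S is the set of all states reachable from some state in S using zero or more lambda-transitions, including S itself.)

Start with {s6}.
From s6 via lambda: add s10.
From s10 via lambda: add s9.
From s9 via lambda: add s5, s7, s12.
From s7 via lambda: add s13.
From s12 via lambda: add s11.
From s11 via lambda: add s3.
No new states can be added; the closed set is {s3, s5, s6, s7, s9, s10, s11, s12, s13}.

{s3, s5, s6, s7, s9, s10, s11, s12, s13}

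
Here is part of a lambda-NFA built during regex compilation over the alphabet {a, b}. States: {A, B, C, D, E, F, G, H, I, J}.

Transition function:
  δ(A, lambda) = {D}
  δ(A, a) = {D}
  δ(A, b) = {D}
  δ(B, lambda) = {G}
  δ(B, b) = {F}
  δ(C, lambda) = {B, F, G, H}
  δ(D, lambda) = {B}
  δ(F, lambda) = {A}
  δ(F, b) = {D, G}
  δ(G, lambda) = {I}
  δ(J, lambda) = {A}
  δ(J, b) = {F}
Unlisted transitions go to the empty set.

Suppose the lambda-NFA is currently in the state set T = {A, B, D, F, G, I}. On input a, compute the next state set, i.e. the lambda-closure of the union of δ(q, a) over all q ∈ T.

{B, D, G, I}

A on a → {D}.
No a-transition from B, D, F, G, I.
Union after reading a: {D}.
Now take the lambda-closure:
From D via lambda: add B.
From B via lambda: add G.
From G via lambda: add I.
No new states can be added; the closed set is {B, D, G, I}.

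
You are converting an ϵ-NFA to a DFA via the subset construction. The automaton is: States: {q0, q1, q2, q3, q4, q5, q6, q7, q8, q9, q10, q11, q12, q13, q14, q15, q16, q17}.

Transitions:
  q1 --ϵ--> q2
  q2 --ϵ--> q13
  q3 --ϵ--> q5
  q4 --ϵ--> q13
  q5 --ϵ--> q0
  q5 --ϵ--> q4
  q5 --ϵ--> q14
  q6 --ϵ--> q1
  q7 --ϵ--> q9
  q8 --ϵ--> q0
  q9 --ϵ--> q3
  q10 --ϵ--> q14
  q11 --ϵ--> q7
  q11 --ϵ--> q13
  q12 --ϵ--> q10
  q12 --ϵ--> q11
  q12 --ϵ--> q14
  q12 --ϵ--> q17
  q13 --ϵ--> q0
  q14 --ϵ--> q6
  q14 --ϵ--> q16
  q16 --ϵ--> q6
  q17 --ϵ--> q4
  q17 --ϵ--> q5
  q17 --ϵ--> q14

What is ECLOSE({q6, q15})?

Start with {q6, q15}.
From q6 via ϵ: add q1.
From q1 via ϵ: add q2.
From q2 via ϵ: add q13.
From q13 via ϵ: add q0.
No new states can be added; the closed set is {q0, q1, q2, q6, q13, q15}.

{q0, q1, q2, q6, q13, q15}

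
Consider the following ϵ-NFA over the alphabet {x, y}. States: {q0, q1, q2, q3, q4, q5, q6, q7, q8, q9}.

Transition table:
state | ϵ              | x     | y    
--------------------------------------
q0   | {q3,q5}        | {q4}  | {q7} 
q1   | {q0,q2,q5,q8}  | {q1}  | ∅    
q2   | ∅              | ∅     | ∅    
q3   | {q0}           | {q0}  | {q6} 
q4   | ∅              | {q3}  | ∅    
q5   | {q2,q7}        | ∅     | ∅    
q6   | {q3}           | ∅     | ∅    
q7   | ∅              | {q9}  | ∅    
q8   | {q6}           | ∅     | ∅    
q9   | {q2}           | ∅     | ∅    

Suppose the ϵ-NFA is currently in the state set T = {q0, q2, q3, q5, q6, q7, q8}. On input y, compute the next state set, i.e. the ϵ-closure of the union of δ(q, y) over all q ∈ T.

q0 on y → {q7}.
q3 on y → {q6}.
No y-transition from q2, q5, q6, q7, q8.
Union after reading y: {q6, q7}.
Now take the ϵ-closure:
From q6 via ϵ: add q3.
From q3 via ϵ: add q0.
From q0 via ϵ: add q5.
From q5 via ϵ: add q2.
No new states can be added; the closed set is {q0, q2, q3, q5, q6, q7}.

{q0, q2, q3, q5, q6, q7}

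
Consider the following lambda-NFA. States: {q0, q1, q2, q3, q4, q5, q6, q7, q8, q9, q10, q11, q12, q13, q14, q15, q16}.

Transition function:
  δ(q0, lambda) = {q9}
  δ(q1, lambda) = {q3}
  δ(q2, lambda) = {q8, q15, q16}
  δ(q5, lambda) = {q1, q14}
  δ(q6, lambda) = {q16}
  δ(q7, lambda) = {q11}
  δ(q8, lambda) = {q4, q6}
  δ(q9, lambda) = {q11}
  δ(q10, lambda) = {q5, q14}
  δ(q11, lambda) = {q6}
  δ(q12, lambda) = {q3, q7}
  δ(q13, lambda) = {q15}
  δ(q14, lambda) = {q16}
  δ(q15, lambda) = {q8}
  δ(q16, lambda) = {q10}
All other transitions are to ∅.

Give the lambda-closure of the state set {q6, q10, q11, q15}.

Start with {q6, q10, q11, q15}.
From q6 via lambda: add q16.
From q10 via lambda: add q5, q14.
From q15 via lambda: add q8.
From q5 via lambda: add q1.
From q8 via lambda: add q4.
From q1 via lambda: add q3.
No new states can be added; the closed set is {q1, q3, q4, q5, q6, q8, q10, q11, q14, q15, q16}.

{q1, q3, q4, q5, q6, q8, q10, q11, q14, q15, q16}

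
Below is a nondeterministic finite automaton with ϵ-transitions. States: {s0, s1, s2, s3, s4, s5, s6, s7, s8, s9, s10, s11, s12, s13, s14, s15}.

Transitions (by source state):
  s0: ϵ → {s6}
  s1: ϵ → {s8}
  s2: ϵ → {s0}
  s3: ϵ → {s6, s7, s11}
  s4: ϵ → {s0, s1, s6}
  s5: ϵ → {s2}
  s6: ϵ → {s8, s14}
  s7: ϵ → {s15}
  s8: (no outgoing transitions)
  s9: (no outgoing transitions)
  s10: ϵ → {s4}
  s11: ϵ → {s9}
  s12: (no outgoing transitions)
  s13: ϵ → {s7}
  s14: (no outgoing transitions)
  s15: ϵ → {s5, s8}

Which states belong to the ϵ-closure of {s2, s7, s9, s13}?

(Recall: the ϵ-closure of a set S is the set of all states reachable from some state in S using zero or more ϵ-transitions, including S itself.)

Start with {s2, s7, s9, s13}.
From s2 via ϵ: add s0.
From s7 via ϵ: add s15.
From s0 via ϵ: add s6.
From s15 via ϵ: add s5, s8.
From s6 via ϵ: add s14.
No new states can be added; the closed set is {s0, s2, s5, s6, s7, s8, s9, s13, s14, s15}.

{s0, s2, s5, s6, s7, s8, s9, s13, s14, s15}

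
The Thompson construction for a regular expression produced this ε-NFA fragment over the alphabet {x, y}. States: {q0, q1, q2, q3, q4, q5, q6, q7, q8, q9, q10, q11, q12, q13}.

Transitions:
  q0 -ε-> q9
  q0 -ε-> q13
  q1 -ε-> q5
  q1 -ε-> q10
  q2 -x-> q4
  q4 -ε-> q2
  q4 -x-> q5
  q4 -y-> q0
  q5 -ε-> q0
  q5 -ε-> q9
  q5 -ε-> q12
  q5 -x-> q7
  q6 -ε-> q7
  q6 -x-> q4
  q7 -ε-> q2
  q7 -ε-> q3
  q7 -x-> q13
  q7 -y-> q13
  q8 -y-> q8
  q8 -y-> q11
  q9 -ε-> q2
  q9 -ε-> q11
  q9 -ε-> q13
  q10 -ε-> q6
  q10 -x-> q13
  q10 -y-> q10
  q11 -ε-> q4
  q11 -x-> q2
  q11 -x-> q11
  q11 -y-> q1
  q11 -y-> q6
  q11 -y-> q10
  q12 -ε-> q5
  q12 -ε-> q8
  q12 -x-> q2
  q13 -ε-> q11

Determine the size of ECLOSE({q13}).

4

Start with {q13}.
From q13 via ε: add q11.
From q11 via ε: add q4.
From q4 via ε: add q2.
ε-closure = {q2, q4, q11, q13}, which has 4 states.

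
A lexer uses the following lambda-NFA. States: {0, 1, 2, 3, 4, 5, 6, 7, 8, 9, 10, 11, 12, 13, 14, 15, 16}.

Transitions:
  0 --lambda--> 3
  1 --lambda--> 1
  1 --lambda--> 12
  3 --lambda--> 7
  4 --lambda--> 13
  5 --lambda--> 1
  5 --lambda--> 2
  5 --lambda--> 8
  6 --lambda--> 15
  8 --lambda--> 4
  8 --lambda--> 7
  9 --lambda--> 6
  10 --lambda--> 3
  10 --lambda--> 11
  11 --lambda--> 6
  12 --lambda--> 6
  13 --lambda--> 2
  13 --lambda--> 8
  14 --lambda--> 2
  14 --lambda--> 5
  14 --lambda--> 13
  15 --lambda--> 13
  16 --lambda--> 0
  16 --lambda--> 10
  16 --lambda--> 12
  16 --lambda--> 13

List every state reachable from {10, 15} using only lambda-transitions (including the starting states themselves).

{2, 3, 4, 6, 7, 8, 10, 11, 13, 15}

Start with {10, 15}.
From 10 via lambda: add 3, 11.
From 15 via lambda: add 13.
From 3 via lambda: add 7.
From 11 via lambda: add 6.
From 13 via lambda: add 2, 8.
From 8 via lambda: add 4.
No new states can be added; the closed set is {2, 3, 4, 6, 7, 8, 10, 11, 13, 15}.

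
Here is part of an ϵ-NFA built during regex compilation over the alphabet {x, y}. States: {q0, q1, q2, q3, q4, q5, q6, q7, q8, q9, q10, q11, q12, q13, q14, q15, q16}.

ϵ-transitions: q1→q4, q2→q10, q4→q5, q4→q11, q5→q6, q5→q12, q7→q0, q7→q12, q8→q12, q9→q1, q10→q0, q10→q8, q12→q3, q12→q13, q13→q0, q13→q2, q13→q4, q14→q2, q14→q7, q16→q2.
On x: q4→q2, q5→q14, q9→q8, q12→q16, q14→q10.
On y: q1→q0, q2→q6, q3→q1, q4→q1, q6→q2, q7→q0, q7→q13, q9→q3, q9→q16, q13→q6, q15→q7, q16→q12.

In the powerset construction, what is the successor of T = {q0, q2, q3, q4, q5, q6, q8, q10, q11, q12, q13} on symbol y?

{q0, q1, q2, q3, q4, q5, q6, q8, q10, q11, q12, q13}

q2 on y → {q6}.
q3 on y → {q1}.
q4 on y → {q1}.
q6 on y → {q2}.
q13 on y → {q6}.
No y-transition from q0, q5, q8, q10, q11, q12.
Union after reading y: {q1, q2, q6}.
Now take the ϵ-closure:
From q1 via ϵ: add q4.
From q2 via ϵ: add q10.
From q4 via ϵ: add q5, q11.
From q10 via ϵ: add q0, q8.
From q5 via ϵ: add q12.
From q12 via ϵ: add q3, q13.
No new states can be added; the closed set is {q0, q1, q2, q3, q4, q5, q6, q8, q10, q11, q12, q13}.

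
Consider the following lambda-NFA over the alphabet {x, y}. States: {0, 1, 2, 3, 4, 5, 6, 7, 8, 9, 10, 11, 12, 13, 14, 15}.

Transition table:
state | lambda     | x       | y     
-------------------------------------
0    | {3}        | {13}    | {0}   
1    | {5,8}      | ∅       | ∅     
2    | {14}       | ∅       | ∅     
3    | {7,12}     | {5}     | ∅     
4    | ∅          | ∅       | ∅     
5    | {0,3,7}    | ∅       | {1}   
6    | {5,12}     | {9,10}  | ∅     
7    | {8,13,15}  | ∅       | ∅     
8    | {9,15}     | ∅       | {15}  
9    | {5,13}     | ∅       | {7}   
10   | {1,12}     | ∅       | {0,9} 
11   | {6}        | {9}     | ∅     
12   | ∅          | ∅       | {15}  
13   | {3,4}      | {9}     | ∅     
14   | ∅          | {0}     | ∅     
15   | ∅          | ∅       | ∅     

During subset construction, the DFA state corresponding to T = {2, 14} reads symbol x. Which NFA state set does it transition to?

{0, 3, 4, 5, 7, 8, 9, 12, 13, 15}

14 on x → {0}.
No x-transition from 2.
Union after reading x: {0}.
Now take the lambda-closure:
From 0 via lambda: add 3.
From 3 via lambda: add 7, 12.
From 7 via lambda: add 8, 13, 15.
From 8 via lambda: add 9.
From 13 via lambda: add 4.
From 9 via lambda: add 5.
No new states can be added; the closed set is {0, 3, 4, 5, 7, 8, 9, 12, 13, 15}.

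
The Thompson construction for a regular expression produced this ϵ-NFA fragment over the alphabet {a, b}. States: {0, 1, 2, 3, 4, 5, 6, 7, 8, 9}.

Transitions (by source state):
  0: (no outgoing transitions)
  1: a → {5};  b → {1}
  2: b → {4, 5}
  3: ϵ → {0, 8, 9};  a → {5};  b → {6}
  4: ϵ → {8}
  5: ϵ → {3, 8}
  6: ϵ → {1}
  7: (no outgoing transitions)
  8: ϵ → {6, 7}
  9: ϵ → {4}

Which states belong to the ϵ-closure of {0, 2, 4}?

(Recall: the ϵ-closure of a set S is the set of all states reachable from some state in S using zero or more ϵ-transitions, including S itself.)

{0, 1, 2, 4, 6, 7, 8}

Start with {0, 2, 4}.
From 4 via ϵ: add 8.
From 8 via ϵ: add 6, 7.
From 6 via ϵ: add 1.
No new states can be added; the closed set is {0, 1, 2, 4, 6, 7, 8}.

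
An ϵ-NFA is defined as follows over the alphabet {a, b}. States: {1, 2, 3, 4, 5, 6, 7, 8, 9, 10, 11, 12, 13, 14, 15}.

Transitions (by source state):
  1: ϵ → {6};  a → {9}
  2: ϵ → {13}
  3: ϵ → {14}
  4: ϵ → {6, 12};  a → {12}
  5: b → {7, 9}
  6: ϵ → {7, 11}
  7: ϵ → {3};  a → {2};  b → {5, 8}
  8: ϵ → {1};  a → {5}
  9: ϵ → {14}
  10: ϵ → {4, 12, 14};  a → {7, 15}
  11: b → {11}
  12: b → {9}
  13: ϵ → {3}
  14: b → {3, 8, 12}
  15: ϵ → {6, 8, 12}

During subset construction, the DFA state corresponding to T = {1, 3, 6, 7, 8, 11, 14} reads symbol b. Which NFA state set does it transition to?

7 on b → {5, 8}.
11 on b → {11}.
14 on b → {3, 8, 12}.
No b-transition from 1, 3, 6, 8.
Union after reading b: {3, 5, 8, 11, 12}.
Now take the ϵ-closure:
From 3 via ϵ: add 14.
From 8 via ϵ: add 1.
From 1 via ϵ: add 6.
From 6 via ϵ: add 7.
No new states can be added; the closed set is {1, 3, 5, 6, 7, 8, 11, 12, 14}.

{1, 3, 5, 6, 7, 8, 11, 12, 14}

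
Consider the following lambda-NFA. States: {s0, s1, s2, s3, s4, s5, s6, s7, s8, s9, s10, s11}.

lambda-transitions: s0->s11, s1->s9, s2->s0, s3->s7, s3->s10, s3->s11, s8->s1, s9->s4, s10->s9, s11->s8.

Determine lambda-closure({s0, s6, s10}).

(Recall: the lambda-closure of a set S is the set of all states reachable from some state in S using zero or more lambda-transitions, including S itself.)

Start with {s0, s6, s10}.
From s0 via lambda: add s11.
From s10 via lambda: add s9.
From s9 via lambda: add s4.
From s11 via lambda: add s8.
From s8 via lambda: add s1.
No new states can be added; the closed set is {s0, s1, s4, s6, s8, s9, s10, s11}.

{s0, s1, s4, s6, s8, s9, s10, s11}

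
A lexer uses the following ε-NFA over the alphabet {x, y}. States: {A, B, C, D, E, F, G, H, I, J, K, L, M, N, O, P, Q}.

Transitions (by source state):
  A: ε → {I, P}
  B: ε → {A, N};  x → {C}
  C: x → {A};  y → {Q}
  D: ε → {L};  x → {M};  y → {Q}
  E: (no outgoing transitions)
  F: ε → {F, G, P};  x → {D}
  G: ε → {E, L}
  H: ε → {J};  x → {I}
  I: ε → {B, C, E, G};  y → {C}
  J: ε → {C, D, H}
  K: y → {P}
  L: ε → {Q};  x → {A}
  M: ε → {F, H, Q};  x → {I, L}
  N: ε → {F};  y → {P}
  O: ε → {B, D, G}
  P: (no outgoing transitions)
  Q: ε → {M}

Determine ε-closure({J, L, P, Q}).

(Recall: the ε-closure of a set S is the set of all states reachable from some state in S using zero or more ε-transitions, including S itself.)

{C, D, E, F, G, H, J, L, M, P, Q}

Start with {J, L, P, Q}.
From J via ε: add C, D, H.
From Q via ε: add M.
From M via ε: add F.
From F via ε: add G.
From G via ε: add E.
No new states can be added; the closed set is {C, D, E, F, G, H, J, L, M, P, Q}.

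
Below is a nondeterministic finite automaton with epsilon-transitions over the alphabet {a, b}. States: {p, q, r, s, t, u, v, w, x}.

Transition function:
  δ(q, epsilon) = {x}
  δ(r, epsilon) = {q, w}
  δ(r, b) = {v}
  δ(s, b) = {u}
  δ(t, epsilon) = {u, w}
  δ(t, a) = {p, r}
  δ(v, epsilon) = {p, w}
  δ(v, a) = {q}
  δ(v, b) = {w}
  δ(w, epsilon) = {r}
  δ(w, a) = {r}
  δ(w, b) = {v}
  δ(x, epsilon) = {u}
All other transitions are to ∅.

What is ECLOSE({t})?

{q, r, t, u, w, x}

Start with {t}.
From t via epsilon: add u, w.
From w via epsilon: add r.
From r via epsilon: add q.
From q via epsilon: add x.
No new states can be added; the closed set is {q, r, t, u, w, x}.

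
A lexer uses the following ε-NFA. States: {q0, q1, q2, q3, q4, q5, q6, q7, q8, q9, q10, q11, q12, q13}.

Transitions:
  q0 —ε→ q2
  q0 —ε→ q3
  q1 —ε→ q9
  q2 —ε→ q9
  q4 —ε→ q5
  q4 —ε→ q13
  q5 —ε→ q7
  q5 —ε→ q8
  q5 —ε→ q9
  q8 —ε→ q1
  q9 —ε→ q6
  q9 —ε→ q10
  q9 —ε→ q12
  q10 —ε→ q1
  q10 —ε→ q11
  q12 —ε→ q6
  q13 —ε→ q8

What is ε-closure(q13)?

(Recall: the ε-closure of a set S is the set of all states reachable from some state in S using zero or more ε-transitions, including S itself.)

Start with {q13}.
From q13 via ε: add q8.
From q8 via ε: add q1.
From q1 via ε: add q9.
From q9 via ε: add q6, q10, q12.
From q10 via ε: add q11.
No new states can be added; the closed set is {q1, q6, q8, q9, q10, q11, q12, q13}.

{q1, q6, q8, q9, q10, q11, q12, q13}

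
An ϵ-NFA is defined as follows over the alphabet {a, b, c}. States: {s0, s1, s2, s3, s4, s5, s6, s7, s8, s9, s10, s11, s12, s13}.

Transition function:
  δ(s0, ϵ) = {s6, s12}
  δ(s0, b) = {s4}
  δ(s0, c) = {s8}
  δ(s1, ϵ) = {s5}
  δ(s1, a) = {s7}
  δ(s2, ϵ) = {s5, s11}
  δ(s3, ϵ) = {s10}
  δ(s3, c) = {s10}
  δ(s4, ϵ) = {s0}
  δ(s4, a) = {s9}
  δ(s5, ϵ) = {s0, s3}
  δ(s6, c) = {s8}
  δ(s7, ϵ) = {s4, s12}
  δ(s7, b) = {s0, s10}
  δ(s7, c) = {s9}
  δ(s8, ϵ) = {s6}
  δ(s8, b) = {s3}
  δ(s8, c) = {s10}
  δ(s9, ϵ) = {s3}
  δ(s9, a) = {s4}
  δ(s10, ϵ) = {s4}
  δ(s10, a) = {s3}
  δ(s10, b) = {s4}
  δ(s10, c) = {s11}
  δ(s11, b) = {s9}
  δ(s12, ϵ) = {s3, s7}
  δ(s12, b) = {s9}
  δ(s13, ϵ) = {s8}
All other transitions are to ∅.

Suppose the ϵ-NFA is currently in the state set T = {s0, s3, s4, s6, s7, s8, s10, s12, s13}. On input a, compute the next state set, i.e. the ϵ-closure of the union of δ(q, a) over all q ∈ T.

s4 on a → {s9}.
s10 on a → {s3}.
No a-transition from s0, s3, s6, s7, s8, s12, s13.
Union after reading a: {s3, s9}.
Now take the ϵ-closure:
From s3 via ϵ: add s10.
From s10 via ϵ: add s4.
From s4 via ϵ: add s0.
From s0 via ϵ: add s6, s12.
From s12 via ϵ: add s7.
No new states can be added; the closed set is {s0, s3, s4, s6, s7, s9, s10, s12}.

{s0, s3, s4, s6, s7, s9, s10, s12}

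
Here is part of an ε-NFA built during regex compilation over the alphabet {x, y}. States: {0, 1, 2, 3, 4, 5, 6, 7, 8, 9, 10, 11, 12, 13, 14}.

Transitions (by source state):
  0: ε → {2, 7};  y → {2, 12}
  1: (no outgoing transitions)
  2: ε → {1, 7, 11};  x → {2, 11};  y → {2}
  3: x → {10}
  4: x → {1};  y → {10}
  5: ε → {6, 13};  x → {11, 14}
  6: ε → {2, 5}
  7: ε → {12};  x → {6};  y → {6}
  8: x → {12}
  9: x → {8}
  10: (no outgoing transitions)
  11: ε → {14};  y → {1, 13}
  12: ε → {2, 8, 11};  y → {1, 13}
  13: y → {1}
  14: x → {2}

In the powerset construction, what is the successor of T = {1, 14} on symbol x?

{1, 2, 7, 8, 11, 12, 14}

14 on x → {2}.
No x-transition from 1.
Union after reading x: {2}.
Now take the ε-closure:
From 2 via ε: add 1, 7, 11.
From 7 via ε: add 12.
From 11 via ε: add 14.
From 12 via ε: add 8.
No new states can be added; the closed set is {1, 2, 7, 8, 11, 12, 14}.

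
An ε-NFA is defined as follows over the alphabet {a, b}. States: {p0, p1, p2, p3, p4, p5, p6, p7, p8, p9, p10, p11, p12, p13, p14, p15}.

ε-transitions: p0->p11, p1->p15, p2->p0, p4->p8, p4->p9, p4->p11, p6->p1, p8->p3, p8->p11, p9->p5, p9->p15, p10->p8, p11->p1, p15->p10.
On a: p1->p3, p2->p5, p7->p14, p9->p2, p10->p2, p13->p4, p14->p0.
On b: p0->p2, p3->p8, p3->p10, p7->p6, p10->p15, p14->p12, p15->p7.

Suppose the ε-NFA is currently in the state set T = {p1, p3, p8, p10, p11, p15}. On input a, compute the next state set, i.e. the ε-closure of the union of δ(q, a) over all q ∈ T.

p1 on a → {p3}.
p10 on a → {p2}.
No a-transition from p3, p8, p11, p15.
Union after reading a: {p2, p3}.
Now take the ε-closure:
From p2 via ε: add p0.
From p0 via ε: add p11.
From p11 via ε: add p1.
From p1 via ε: add p15.
From p15 via ε: add p10.
From p10 via ε: add p8.
No new states can be added; the closed set is {p0, p1, p2, p3, p8, p10, p11, p15}.

{p0, p1, p2, p3, p8, p10, p11, p15}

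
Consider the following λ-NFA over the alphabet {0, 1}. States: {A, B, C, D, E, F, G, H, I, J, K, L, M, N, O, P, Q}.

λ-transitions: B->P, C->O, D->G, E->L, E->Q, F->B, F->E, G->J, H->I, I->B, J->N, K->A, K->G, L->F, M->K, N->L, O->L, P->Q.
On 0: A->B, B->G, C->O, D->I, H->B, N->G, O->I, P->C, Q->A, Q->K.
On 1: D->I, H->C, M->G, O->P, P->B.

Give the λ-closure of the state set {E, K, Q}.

Start with {E, K, Q}.
From E via λ: add L.
From K via λ: add A, G.
From G via λ: add J.
From L via λ: add F.
From F via λ: add B.
From J via λ: add N.
From B via λ: add P.
No new states can be added; the closed set is {A, B, E, F, G, J, K, L, N, P, Q}.

{A, B, E, F, G, J, K, L, N, P, Q}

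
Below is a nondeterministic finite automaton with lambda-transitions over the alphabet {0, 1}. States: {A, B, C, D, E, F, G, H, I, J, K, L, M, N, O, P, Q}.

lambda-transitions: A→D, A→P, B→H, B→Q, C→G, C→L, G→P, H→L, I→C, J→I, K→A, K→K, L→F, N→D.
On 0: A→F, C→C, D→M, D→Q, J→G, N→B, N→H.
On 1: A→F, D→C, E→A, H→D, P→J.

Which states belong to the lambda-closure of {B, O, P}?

Start with {B, O, P}.
From B via lambda: add H, Q.
From H via lambda: add L.
From L via lambda: add F.
No new states can be added; the closed set is {B, F, H, L, O, P, Q}.

{B, F, H, L, O, P, Q}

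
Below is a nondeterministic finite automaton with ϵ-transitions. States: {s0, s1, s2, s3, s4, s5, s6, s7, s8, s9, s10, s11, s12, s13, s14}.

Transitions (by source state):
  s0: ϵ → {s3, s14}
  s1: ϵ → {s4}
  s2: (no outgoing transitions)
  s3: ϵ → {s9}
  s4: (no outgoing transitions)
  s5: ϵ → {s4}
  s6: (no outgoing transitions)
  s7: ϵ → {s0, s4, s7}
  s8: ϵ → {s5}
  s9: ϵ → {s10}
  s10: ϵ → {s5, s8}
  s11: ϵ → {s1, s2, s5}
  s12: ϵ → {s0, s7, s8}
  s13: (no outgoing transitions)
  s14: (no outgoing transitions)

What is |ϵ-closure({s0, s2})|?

Start with {s0, s2}.
From s0 via ϵ: add s3, s14.
From s3 via ϵ: add s9.
From s9 via ϵ: add s10.
From s10 via ϵ: add s5, s8.
From s5 via ϵ: add s4.
ϵ-closure = {s0, s2, s3, s4, s5, s8, s9, s10, s14}, which has 9 states.

9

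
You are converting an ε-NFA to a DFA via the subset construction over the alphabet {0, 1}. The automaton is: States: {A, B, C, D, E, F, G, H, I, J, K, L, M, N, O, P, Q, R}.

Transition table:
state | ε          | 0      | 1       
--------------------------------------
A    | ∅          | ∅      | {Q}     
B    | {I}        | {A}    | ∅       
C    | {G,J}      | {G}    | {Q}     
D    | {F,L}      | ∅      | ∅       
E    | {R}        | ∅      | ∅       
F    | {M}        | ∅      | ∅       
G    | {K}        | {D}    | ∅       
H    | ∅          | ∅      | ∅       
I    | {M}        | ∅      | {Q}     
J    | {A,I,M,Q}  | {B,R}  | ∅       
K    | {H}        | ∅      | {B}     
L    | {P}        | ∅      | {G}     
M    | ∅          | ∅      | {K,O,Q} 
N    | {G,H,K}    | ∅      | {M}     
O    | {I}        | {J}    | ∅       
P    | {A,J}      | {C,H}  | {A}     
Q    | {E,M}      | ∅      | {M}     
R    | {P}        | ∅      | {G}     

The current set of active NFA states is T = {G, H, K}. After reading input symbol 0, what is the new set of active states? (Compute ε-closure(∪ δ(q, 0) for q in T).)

G on 0 → {D}.
No 0-transition from H, K.
Union after reading 0: {D}.
Now take the ε-closure:
From D via ε: add F, L.
From F via ε: add M.
From L via ε: add P.
From P via ε: add A, J.
From J via ε: add I, Q.
From Q via ε: add E.
From E via ε: add R.
No new states can be added; the closed set is {A, D, E, F, I, J, L, M, P, Q, R}.

{A, D, E, F, I, J, L, M, P, Q, R}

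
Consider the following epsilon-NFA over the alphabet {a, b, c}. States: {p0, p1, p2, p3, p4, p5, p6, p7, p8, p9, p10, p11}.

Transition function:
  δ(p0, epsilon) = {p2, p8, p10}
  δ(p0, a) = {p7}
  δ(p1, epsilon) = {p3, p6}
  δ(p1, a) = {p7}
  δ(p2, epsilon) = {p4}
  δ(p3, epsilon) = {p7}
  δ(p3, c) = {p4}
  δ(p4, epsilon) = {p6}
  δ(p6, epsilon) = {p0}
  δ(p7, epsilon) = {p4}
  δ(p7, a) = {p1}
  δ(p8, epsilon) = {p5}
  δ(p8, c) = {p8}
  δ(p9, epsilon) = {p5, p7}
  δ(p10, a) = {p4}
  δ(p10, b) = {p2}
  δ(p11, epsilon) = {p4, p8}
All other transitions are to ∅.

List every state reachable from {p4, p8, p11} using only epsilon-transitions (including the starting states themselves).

Start with {p4, p8, p11}.
From p4 via epsilon: add p6.
From p8 via epsilon: add p5.
From p6 via epsilon: add p0.
From p0 via epsilon: add p2, p10.
No new states can be added; the closed set is {p0, p2, p4, p5, p6, p8, p10, p11}.

{p0, p2, p4, p5, p6, p8, p10, p11}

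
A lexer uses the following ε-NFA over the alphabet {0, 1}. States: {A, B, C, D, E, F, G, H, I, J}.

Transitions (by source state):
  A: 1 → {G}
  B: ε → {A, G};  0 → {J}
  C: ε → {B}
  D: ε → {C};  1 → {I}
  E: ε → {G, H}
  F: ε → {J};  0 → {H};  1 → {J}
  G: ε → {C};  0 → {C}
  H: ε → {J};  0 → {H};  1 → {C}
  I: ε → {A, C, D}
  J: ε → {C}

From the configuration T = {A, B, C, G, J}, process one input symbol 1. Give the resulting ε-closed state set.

A on 1 → {G}.
No 1-transition from B, C, G, J.
Union after reading 1: {G}.
Now take the ε-closure:
From G via ε: add C.
From C via ε: add B.
From B via ε: add A.
No new states can be added; the closed set is {A, B, C, G}.

{A, B, C, G}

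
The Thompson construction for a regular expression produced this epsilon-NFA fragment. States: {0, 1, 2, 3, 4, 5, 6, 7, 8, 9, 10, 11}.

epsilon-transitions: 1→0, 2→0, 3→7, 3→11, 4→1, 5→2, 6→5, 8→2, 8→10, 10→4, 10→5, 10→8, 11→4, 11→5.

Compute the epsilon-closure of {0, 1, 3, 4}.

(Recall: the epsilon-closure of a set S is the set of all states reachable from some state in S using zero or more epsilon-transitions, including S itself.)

{0, 1, 2, 3, 4, 5, 7, 11}

Start with {0, 1, 3, 4}.
From 3 via epsilon: add 7, 11.
From 11 via epsilon: add 5.
From 5 via epsilon: add 2.
No new states can be added; the closed set is {0, 1, 2, 3, 4, 5, 7, 11}.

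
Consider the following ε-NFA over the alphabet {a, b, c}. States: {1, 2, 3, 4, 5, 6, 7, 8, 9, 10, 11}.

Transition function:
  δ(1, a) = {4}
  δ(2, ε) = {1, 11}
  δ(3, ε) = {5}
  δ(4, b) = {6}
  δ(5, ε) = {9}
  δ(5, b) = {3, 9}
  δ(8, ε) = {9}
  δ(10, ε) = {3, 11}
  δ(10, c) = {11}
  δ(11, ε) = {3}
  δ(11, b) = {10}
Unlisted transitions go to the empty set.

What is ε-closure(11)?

Start with {11}.
From 11 via ε: add 3.
From 3 via ε: add 5.
From 5 via ε: add 9.
No new states can be added; the closed set is {3, 5, 9, 11}.

{3, 5, 9, 11}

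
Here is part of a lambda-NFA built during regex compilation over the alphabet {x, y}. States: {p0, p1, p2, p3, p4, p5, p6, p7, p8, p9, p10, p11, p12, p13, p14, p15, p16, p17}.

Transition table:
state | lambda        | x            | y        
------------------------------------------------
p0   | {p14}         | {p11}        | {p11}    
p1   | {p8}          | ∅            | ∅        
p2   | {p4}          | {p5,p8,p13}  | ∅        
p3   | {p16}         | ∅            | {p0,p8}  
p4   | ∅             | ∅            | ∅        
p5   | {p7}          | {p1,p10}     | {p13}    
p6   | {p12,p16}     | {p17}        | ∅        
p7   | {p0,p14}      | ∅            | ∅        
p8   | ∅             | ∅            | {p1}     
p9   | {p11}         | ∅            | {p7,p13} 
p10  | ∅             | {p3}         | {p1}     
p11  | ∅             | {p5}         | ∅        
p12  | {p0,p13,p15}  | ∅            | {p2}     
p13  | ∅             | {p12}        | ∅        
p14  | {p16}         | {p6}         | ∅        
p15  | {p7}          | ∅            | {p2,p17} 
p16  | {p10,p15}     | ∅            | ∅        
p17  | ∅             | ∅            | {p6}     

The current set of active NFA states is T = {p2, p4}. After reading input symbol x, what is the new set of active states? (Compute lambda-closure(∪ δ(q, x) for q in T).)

p2 on x → {p5, p8, p13}.
No x-transition from p4.
Union after reading x: {p5, p8, p13}.
Now take the lambda-closure:
From p5 via lambda: add p7.
From p7 via lambda: add p0, p14.
From p14 via lambda: add p16.
From p16 via lambda: add p10, p15.
No new states can be added; the closed set is {p0, p5, p7, p8, p10, p13, p14, p15, p16}.

{p0, p5, p7, p8, p10, p13, p14, p15, p16}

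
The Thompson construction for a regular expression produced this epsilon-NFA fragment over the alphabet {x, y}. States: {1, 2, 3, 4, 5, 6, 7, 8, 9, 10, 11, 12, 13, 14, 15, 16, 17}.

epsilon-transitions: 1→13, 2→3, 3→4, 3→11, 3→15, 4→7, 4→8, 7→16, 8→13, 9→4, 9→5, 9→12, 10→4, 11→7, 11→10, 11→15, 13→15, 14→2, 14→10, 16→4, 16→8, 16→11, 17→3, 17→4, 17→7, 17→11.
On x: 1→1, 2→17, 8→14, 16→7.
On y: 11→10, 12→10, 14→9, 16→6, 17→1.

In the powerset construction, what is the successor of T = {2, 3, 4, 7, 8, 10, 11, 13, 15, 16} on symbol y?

{4, 6, 7, 8, 10, 11, 13, 15, 16}

11 on y → {10}.
16 on y → {6}.
No y-transition from 2, 3, 4, 7, 8, 10, 13, 15.
Union after reading y: {6, 10}.
Now take the epsilon-closure:
From 10 via epsilon: add 4.
From 4 via epsilon: add 7, 8.
From 7 via epsilon: add 16.
From 8 via epsilon: add 13.
From 13 via epsilon: add 15.
From 16 via epsilon: add 11.
No new states can be added; the closed set is {4, 6, 7, 8, 10, 11, 13, 15, 16}.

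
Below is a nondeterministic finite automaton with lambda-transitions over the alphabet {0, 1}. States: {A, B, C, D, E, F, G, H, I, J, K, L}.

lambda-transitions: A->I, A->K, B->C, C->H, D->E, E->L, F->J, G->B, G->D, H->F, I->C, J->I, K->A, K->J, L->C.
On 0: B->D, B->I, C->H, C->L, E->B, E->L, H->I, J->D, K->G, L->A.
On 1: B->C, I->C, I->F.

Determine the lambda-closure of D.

{C, D, E, F, H, I, J, L}

Start with {D}.
From D via lambda: add E.
From E via lambda: add L.
From L via lambda: add C.
From C via lambda: add H.
From H via lambda: add F.
From F via lambda: add J.
From J via lambda: add I.
No new states can be added; the closed set is {C, D, E, F, H, I, J, L}.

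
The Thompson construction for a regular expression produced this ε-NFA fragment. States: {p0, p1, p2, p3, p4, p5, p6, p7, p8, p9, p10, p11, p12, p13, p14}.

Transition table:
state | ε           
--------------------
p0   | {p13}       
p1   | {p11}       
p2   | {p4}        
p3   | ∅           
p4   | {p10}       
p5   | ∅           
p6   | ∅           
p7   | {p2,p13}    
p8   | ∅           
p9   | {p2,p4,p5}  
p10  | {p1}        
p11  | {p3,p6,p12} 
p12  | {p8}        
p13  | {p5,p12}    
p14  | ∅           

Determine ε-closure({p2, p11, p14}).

{p1, p2, p3, p4, p6, p8, p10, p11, p12, p14}

Start with {p2, p11, p14}.
From p2 via ε: add p4.
From p11 via ε: add p3, p6, p12.
From p4 via ε: add p10.
From p12 via ε: add p8.
From p10 via ε: add p1.
No new states can be added; the closed set is {p1, p2, p3, p4, p6, p8, p10, p11, p12, p14}.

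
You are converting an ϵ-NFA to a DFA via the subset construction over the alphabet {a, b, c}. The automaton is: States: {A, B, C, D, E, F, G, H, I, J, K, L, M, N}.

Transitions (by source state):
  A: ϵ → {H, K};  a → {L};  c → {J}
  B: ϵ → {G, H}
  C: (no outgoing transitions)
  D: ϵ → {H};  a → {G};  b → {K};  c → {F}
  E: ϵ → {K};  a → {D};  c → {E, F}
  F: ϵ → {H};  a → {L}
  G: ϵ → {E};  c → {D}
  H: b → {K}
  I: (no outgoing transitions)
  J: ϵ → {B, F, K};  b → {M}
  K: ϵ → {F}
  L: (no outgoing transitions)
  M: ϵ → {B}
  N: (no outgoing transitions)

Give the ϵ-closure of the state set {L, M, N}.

Start with {L, M, N}.
From M via ϵ: add B.
From B via ϵ: add G, H.
From G via ϵ: add E.
From E via ϵ: add K.
From K via ϵ: add F.
No new states can be added; the closed set is {B, E, F, G, H, K, L, M, N}.

{B, E, F, G, H, K, L, M, N}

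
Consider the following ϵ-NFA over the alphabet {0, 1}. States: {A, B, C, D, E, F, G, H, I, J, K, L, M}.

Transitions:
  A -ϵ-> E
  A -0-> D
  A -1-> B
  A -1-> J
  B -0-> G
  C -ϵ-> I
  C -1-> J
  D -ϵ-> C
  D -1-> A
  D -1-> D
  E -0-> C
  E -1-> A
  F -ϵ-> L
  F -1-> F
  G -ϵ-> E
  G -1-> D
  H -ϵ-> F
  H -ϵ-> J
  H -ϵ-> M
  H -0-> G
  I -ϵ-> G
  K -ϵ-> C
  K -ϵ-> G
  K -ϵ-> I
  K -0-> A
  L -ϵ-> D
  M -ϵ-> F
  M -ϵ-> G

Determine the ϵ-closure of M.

{C, D, E, F, G, I, L, M}

Start with {M}.
From M via ϵ: add F, G.
From F via ϵ: add L.
From G via ϵ: add E.
From L via ϵ: add D.
From D via ϵ: add C.
From C via ϵ: add I.
No new states can be added; the closed set is {C, D, E, F, G, I, L, M}.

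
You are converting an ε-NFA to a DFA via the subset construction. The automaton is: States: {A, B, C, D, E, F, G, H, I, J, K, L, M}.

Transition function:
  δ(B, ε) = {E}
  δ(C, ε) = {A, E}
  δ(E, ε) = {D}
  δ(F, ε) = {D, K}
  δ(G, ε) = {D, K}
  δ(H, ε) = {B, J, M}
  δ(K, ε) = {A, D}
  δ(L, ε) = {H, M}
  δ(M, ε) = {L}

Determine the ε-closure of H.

{B, D, E, H, J, L, M}

Start with {H}.
From H via ε: add B, J, M.
From B via ε: add E.
From M via ε: add L.
From E via ε: add D.
No new states can be added; the closed set is {B, D, E, H, J, L, M}.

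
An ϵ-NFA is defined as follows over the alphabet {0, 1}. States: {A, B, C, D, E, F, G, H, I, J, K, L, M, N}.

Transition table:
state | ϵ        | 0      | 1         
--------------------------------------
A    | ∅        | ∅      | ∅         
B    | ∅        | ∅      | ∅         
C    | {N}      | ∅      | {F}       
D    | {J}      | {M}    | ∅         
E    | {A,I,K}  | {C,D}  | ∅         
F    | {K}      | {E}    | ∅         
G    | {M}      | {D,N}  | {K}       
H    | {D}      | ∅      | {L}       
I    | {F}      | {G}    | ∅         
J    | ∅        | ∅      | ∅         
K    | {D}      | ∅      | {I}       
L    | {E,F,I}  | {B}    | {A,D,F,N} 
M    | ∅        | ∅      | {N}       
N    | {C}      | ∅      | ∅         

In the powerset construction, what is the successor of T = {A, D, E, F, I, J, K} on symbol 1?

{D, F, I, J, K}

K on 1 → {I}.
No 1-transition from A, D, E, F, I, J.
Union after reading 1: {I}.
Now take the ϵ-closure:
From I via ϵ: add F.
From F via ϵ: add K.
From K via ϵ: add D.
From D via ϵ: add J.
No new states can be added; the closed set is {D, F, I, J, K}.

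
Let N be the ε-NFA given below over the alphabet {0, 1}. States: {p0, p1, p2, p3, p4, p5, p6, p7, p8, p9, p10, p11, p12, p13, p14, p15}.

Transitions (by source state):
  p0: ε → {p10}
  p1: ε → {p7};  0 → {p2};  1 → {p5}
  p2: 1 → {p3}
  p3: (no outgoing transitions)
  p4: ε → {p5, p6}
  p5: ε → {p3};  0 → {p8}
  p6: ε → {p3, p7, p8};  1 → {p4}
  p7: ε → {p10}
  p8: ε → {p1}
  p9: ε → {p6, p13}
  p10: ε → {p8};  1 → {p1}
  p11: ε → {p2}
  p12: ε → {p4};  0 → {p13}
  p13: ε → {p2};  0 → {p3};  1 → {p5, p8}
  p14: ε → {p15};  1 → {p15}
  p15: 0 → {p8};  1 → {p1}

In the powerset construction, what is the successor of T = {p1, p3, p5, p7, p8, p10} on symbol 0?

p1 on 0 → {p2}.
p5 on 0 → {p8}.
No 0-transition from p3, p7, p8, p10.
Union after reading 0: {p2, p8}.
Now take the ε-closure:
From p8 via ε: add p1.
From p1 via ε: add p7.
From p7 via ε: add p10.
No new states can be added; the closed set is {p1, p2, p7, p8, p10}.

{p1, p2, p7, p8, p10}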